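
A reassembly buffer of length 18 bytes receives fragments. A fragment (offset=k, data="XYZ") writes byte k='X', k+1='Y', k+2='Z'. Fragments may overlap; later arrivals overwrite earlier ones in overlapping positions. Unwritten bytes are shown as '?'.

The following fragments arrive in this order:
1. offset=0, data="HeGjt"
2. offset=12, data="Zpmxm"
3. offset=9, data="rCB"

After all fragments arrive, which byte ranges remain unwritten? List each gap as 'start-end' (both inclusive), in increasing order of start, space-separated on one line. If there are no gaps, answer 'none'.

Answer: 5-8 17-17

Derivation:
Fragment 1: offset=0 len=5
Fragment 2: offset=12 len=5
Fragment 3: offset=9 len=3
Gaps: 5-8 17-17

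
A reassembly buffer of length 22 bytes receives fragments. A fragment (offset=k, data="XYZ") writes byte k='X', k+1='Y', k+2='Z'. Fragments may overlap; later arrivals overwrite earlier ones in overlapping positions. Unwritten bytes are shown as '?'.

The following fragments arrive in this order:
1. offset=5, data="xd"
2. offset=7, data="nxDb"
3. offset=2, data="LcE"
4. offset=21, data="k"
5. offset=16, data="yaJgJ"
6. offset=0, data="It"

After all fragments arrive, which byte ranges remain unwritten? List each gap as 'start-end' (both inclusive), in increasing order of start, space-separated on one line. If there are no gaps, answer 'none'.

Fragment 1: offset=5 len=2
Fragment 2: offset=7 len=4
Fragment 3: offset=2 len=3
Fragment 4: offset=21 len=1
Fragment 5: offset=16 len=5
Fragment 6: offset=0 len=2
Gaps: 11-15

Answer: 11-15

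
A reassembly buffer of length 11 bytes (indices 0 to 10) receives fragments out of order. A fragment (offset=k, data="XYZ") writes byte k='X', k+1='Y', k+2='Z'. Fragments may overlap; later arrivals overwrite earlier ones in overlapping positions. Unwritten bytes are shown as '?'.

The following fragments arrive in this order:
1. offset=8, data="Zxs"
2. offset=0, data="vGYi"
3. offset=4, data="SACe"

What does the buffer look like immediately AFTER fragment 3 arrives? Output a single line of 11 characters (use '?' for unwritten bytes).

Fragment 1: offset=8 data="Zxs" -> buffer=????????Zxs
Fragment 2: offset=0 data="vGYi" -> buffer=vGYi????Zxs
Fragment 3: offset=4 data="SACe" -> buffer=vGYiSACeZxs

Answer: vGYiSACeZxs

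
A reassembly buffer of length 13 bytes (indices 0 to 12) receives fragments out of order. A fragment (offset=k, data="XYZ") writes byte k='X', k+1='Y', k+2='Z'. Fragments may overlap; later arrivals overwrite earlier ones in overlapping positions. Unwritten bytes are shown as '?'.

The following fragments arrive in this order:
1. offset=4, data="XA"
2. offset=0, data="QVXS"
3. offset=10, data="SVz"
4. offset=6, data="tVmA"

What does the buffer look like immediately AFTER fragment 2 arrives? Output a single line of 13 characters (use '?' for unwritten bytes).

Fragment 1: offset=4 data="XA" -> buffer=????XA???????
Fragment 2: offset=0 data="QVXS" -> buffer=QVXSXA???????

Answer: QVXSXA???????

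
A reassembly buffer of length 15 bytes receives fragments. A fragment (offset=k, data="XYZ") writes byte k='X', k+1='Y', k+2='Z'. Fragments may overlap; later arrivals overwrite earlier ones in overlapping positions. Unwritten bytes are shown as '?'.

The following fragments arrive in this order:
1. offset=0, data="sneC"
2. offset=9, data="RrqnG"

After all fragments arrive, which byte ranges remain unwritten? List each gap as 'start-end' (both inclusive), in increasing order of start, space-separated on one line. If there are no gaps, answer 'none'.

Answer: 4-8 14-14

Derivation:
Fragment 1: offset=0 len=4
Fragment 2: offset=9 len=5
Gaps: 4-8 14-14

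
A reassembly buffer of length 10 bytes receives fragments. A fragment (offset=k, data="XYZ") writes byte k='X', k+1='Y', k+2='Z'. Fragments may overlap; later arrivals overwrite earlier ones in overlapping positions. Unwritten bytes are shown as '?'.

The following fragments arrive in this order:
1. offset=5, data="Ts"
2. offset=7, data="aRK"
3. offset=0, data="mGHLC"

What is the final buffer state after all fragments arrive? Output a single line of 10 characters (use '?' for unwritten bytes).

Fragment 1: offset=5 data="Ts" -> buffer=?????Ts???
Fragment 2: offset=7 data="aRK" -> buffer=?????TsaRK
Fragment 3: offset=0 data="mGHLC" -> buffer=mGHLCTsaRK

Answer: mGHLCTsaRK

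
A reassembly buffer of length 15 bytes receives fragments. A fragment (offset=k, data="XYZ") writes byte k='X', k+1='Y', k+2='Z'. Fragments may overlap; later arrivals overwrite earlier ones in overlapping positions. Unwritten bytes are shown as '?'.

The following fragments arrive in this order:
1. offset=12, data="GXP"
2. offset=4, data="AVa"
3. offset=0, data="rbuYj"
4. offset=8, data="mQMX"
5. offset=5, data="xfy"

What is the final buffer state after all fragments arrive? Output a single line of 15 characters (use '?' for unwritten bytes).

Fragment 1: offset=12 data="GXP" -> buffer=????????????GXP
Fragment 2: offset=4 data="AVa" -> buffer=????AVa?????GXP
Fragment 3: offset=0 data="rbuYj" -> buffer=rbuYjVa?????GXP
Fragment 4: offset=8 data="mQMX" -> buffer=rbuYjVa?mQMXGXP
Fragment 5: offset=5 data="xfy" -> buffer=rbuYjxfymQMXGXP

Answer: rbuYjxfymQMXGXP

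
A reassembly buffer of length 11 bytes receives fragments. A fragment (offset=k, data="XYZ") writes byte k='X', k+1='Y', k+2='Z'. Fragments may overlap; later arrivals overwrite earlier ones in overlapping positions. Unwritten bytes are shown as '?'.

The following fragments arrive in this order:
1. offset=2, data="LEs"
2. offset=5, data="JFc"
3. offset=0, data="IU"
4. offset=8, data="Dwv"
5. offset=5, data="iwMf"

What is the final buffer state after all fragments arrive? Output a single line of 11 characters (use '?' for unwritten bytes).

Fragment 1: offset=2 data="LEs" -> buffer=??LEs??????
Fragment 2: offset=5 data="JFc" -> buffer=??LEsJFc???
Fragment 3: offset=0 data="IU" -> buffer=IULEsJFc???
Fragment 4: offset=8 data="Dwv" -> buffer=IULEsJFcDwv
Fragment 5: offset=5 data="iwMf" -> buffer=IULEsiwMfwv

Answer: IULEsiwMfwv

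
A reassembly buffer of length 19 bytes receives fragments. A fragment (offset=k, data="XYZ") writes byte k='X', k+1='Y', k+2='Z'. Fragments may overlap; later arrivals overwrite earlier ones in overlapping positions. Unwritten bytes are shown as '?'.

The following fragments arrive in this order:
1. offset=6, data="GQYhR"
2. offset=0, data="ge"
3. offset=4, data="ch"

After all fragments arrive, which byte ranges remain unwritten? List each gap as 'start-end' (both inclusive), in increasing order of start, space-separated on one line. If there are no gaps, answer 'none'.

Answer: 2-3 11-18

Derivation:
Fragment 1: offset=6 len=5
Fragment 2: offset=0 len=2
Fragment 3: offset=4 len=2
Gaps: 2-3 11-18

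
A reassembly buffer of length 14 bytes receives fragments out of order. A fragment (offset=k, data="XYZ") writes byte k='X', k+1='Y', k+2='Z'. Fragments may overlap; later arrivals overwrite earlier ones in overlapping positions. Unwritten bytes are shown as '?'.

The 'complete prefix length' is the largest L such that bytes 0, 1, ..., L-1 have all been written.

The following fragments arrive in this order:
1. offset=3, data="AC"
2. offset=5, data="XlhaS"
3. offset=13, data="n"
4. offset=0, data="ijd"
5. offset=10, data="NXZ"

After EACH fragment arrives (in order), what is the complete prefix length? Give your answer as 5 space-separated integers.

Answer: 0 0 0 10 14

Derivation:
Fragment 1: offset=3 data="AC" -> buffer=???AC????????? -> prefix_len=0
Fragment 2: offset=5 data="XlhaS" -> buffer=???ACXlhaS???? -> prefix_len=0
Fragment 3: offset=13 data="n" -> buffer=???ACXlhaS???n -> prefix_len=0
Fragment 4: offset=0 data="ijd" -> buffer=ijdACXlhaS???n -> prefix_len=10
Fragment 5: offset=10 data="NXZ" -> buffer=ijdACXlhaSNXZn -> prefix_len=14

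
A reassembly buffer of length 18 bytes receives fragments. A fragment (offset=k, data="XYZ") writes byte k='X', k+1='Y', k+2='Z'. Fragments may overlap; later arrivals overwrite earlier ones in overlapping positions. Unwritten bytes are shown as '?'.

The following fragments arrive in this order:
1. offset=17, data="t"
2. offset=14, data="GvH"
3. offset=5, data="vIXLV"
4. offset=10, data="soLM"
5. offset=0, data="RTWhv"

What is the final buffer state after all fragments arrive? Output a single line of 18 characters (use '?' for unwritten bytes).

Fragment 1: offset=17 data="t" -> buffer=?????????????????t
Fragment 2: offset=14 data="GvH" -> buffer=??????????????GvHt
Fragment 3: offset=5 data="vIXLV" -> buffer=?????vIXLV????GvHt
Fragment 4: offset=10 data="soLM" -> buffer=?????vIXLVsoLMGvHt
Fragment 5: offset=0 data="RTWhv" -> buffer=RTWhvvIXLVsoLMGvHt

Answer: RTWhvvIXLVsoLMGvHt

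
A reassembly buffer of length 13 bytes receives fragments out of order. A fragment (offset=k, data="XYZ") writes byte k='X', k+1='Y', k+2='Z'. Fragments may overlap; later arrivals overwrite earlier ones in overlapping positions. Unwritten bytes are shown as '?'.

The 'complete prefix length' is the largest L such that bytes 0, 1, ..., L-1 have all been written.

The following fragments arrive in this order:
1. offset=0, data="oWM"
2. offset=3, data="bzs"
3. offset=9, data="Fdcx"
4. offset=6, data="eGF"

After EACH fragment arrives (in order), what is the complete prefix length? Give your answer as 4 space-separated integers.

Answer: 3 6 6 13

Derivation:
Fragment 1: offset=0 data="oWM" -> buffer=oWM?????????? -> prefix_len=3
Fragment 2: offset=3 data="bzs" -> buffer=oWMbzs??????? -> prefix_len=6
Fragment 3: offset=9 data="Fdcx" -> buffer=oWMbzs???Fdcx -> prefix_len=6
Fragment 4: offset=6 data="eGF" -> buffer=oWMbzseGFFdcx -> prefix_len=13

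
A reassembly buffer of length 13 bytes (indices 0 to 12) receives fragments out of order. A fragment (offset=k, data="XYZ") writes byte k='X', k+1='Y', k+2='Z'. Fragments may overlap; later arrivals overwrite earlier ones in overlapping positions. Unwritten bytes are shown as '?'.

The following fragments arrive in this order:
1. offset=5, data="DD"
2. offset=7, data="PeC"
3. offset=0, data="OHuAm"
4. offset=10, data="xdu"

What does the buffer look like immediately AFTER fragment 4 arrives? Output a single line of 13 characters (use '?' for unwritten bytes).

Answer: OHuAmDDPeCxdu

Derivation:
Fragment 1: offset=5 data="DD" -> buffer=?????DD??????
Fragment 2: offset=7 data="PeC" -> buffer=?????DDPeC???
Fragment 3: offset=0 data="OHuAm" -> buffer=OHuAmDDPeC???
Fragment 4: offset=10 data="xdu" -> buffer=OHuAmDDPeCxdu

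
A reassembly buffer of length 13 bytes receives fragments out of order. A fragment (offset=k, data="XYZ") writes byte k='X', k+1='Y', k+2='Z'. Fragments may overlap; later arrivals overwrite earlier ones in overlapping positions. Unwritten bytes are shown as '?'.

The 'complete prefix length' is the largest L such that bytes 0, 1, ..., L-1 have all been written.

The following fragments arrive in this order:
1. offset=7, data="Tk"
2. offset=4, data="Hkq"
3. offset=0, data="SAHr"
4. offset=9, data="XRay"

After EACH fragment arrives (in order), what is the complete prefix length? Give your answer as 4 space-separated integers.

Answer: 0 0 9 13

Derivation:
Fragment 1: offset=7 data="Tk" -> buffer=???????Tk???? -> prefix_len=0
Fragment 2: offset=4 data="Hkq" -> buffer=????HkqTk???? -> prefix_len=0
Fragment 3: offset=0 data="SAHr" -> buffer=SAHrHkqTk???? -> prefix_len=9
Fragment 4: offset=9 data="XRay" -> buffer=SAHrHkqTkXRay -> prefix_len=13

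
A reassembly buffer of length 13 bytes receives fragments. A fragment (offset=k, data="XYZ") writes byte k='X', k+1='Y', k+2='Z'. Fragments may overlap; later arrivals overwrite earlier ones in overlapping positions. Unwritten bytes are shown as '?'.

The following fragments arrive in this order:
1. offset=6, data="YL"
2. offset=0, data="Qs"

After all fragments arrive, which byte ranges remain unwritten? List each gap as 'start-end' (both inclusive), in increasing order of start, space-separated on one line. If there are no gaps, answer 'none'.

Answer: 2-5 8-12

Derivation:
Fragment 1: offset=6 len=2
Fragment 2: offset=0 len=2
Gaps: 2-5 8-12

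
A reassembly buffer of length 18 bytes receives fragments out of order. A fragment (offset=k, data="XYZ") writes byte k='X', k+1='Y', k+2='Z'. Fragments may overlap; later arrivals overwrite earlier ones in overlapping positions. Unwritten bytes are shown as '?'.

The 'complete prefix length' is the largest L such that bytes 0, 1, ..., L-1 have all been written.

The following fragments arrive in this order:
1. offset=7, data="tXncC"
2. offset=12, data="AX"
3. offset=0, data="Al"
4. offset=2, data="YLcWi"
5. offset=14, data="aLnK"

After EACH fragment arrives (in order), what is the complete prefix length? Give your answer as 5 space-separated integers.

Fragment 1: offset=7 data="tXncC" -> buffer=???????tXncC?????? -> prefix_len=0
Fragment 2: offset=12 data="AX" -> buffer=???????tXncCAX???? -> prefix_len=0
Fragment 3: offset=0 data="Al" -> buffer=Al?????tXncCAX???? -> prefix_len=2
Fragment 4: offset=2 data="YLcWi" -> buffer=AlYLcWitXncCAX???? -> prefix_len=14
Fragment 5: offset=14 data="aLnK" -> buffer=AlYLcWitXncCAXaLnK -> prefix_len=18

Answer: 0 0 2 14 18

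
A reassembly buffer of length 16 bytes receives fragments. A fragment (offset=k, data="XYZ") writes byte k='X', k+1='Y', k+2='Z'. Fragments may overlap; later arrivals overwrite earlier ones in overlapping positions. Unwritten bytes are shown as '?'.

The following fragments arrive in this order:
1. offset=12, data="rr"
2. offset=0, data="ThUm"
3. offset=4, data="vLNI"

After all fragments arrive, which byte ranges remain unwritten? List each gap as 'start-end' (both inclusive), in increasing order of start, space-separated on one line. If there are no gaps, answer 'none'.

Answer: 8-11 14-15

Derivation:
Fragment 1: offset=12 len=2
Fragment 2: offset=0 len=4
Fragment 3: offset=4 len=4
Gaps: 8-11 14-15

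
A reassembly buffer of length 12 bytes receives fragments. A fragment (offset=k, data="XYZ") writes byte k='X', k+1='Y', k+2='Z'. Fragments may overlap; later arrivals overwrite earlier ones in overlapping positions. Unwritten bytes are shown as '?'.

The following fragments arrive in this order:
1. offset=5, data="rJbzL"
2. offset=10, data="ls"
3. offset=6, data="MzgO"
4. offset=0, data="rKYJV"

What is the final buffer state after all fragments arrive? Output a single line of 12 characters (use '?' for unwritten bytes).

Fragment 1: offset=5 data="rJbzL" -> buffer=?????rJbzL??
Fragment 2: offset=10 data="ls" -> buffer=?????rJbzLls
Fragment 3: offset=6 data="MzgO" -> buffer=?????rMzgOls
Fragment 4: offset=0 data="rKYJV" -> buffer=rKYJVrMzgOls

Answer: rKYJVrMzgOls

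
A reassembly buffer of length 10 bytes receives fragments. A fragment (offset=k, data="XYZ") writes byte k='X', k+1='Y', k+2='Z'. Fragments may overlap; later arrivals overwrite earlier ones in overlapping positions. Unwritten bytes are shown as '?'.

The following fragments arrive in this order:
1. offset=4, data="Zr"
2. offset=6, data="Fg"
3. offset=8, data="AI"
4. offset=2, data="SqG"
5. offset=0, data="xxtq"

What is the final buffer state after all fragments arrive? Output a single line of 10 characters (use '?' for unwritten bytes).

Answer: xxtqGrFgAI

Derivation:
Fragment 1: offset=4 data="Zr" -> buffer=????Zr????
Fragment 2: offset=6 data="Fg" -> buffer=????ZrFg??
Fragment 3: offset=8 data="AI" -> buffer=????ZrFgAI
Fragment 4: offset=2 data="SqG" -> buffer=??SqGrFgAI
Fragment 5: offset=0 data="xxtq" -> buffer=xxtqGrFgAI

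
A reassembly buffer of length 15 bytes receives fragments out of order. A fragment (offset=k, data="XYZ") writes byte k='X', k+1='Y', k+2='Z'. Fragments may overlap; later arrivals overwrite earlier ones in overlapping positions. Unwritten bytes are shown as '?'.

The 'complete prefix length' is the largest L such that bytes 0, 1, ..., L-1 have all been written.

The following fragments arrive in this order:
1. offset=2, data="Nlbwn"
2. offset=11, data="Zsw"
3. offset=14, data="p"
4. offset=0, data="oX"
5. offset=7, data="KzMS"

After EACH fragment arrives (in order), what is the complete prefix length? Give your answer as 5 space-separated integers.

Fragment 1: offset=2 data="Nlbwn" -> buffer=??Nlbwn???????? -> prefix_len=0
Fragment 2: offset=11 data="Zsw" -> buffer=??Nlbwn????Zsw? -> prefix_len=0
Fragment 3: offset=14 data="p" -> buffer=??Nlbwn????Zswp -> prefix_len=0
Fragment 4: offset=0 data="oX" -> buffer=oXNlbwn????Zswp -> prefix_len=7
Fragment 5: offset=7 data="KzMS" -> buffer=oXNlbwnKzMSZswp -> prefix_len=15

Answer: 0 0 0 7 15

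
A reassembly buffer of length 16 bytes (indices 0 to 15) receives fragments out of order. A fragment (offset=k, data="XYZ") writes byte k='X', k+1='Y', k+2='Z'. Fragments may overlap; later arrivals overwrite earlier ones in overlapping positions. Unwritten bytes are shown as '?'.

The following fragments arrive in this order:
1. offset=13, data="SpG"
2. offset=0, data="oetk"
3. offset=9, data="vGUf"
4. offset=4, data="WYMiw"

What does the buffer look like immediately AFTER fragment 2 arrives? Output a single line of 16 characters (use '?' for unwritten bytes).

Fragment 1: offset=13 data="SpG" -> buffer=?????????????SpG
Fragment 2: offset=0 data="oetk" -> buffer=oetk?????????SpG

Answer: oetk?????????SpG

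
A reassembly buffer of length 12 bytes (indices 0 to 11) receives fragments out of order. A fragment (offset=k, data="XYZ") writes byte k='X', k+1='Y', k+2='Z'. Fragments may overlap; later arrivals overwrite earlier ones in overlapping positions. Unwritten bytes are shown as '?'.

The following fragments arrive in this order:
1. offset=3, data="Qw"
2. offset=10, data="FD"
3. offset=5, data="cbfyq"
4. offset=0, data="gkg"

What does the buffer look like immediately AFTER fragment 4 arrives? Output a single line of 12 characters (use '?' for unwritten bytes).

Fragment 1: offset=3 data="Qw" -> buffer=???Qw???????
Fragment 2: offset=10 data="FD" -> buffer=???Qw?????FD
Fragment 3: offset=5 data="cbfyq" -> buffer=???QwcbfyqFD
Fragment 4: offset=0 data="gkg" -> buffer=gkgQwcbfyqFD

Answer: gkgQwcbfyqFD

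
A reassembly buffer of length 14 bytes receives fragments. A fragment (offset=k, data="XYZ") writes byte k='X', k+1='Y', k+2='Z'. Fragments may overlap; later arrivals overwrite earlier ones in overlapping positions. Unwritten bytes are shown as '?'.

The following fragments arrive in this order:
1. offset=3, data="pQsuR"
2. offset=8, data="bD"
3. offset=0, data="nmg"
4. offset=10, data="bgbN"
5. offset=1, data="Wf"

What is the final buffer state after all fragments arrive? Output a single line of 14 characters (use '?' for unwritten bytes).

Fragment 1: offset=3 data="pQsuR" -> buffer=???pQsuR??????
Fragment 2: offset=8 data="bD" -> buffer=???pQsuRbD????
Fragment 3: offset=0 data="nmg" -> buffer=nmgpQsuRbD????
Fragment 4: offset=10 data="bgbN" -> buffer=nmgpQsuRbDbgbN
Fragment 5: offset=1 data="Wf" -> buffer=nWfpQsuRbDbgbN

Answer: nWfpQsuRbDbgbN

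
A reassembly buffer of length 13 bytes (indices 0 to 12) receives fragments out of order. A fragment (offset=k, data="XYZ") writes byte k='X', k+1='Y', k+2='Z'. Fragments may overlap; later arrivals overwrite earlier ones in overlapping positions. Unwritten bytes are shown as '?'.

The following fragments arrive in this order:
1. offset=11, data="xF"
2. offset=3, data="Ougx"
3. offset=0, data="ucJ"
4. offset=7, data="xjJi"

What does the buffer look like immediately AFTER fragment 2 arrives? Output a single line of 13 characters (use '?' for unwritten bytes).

Fragment 1: offset=11 data="xF" -> buffer=???????????xF
Fragment 2: offset=3 data="Ougx" -> buffer=???Ougx????xF

Answer: ???Ougx????xF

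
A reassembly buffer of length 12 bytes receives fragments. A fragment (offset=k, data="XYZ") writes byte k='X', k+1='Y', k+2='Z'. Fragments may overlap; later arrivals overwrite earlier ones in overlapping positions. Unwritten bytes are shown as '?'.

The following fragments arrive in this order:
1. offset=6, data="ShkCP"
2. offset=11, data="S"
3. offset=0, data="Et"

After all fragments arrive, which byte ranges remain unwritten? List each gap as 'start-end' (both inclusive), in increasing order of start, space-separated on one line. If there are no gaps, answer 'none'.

Fragment 1: offset=6 len=5
Fragment 2: offset=11 len=1
Fragment 3: offset=0 len=2
Gaps: 2-5

Answer: 2-5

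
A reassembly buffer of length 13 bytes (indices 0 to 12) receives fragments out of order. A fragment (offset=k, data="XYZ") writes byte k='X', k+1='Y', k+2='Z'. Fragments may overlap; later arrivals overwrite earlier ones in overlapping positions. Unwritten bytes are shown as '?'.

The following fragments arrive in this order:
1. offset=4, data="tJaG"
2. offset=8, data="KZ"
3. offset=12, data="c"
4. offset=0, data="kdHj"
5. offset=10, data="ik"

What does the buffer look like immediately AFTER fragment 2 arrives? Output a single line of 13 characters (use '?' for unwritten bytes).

Fragment 1: offset=4 data="tJaG" -> buffer=????tJaG?????
Fragment 2: offset=8 data="KZ" -> buffer=????tJaGKZ???

Answer: ????tJaGKZ???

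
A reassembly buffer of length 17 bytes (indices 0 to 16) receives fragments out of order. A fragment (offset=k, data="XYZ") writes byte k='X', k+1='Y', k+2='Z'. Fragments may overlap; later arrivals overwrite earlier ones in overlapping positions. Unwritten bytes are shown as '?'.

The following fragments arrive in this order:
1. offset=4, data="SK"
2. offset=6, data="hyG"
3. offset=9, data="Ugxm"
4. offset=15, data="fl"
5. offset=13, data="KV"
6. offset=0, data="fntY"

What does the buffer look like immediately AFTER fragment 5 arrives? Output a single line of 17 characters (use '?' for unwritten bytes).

Answer: ????SKhyGUgxmKVfl

Derivation:
Fragment 1: offset=4 data="SK" -> buffer=????SK???????????
Fragment 2: offset=6 data="hyG" -> buffer=????SKhyG????????
Fragment 3: offset=9 data="Ugxm" -> buffer=????SKhyGUgxm????
Fragment 4: offset=15 data="fl" -> buffer=????SKhyGUgxm??fl
Fragment 5: offset=13 data="KV" -> buffer=????SKhyGUgxmKVfl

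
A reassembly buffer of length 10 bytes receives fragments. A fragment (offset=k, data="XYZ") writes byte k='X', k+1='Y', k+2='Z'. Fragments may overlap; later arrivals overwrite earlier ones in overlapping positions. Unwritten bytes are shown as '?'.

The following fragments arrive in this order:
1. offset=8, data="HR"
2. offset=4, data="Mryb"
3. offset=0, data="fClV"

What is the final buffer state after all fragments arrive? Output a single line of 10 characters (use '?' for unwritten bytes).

Answer: fClVMrybHR

Derivation:
Fragment 1: offset=8 data="HR" -> buffer=????????HR
Fragment 2: offset=4 data="Mryb" -> buffer=????MrybHR
Fragment 3: offset=0 data="fClV" -> buffer=fClVMrybHR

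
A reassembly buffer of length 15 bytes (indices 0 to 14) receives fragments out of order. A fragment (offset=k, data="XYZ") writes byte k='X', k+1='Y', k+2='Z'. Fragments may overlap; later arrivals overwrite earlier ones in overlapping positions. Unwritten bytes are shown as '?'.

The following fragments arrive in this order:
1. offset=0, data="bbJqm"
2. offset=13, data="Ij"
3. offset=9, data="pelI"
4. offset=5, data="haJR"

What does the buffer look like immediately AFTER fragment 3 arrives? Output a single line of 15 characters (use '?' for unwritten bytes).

Answer: bbJqm????pelIIj

Derivation:
Fragment 1: offset=0 data="bbJqm" -> buffer=bbJqm??????????
Fragment 2: offset=13 data="Ij" -> buffer=bbJqm????????Ij
Fragment 3: offset=9 data="pelI" -> buffer=bbJqm????pelIIj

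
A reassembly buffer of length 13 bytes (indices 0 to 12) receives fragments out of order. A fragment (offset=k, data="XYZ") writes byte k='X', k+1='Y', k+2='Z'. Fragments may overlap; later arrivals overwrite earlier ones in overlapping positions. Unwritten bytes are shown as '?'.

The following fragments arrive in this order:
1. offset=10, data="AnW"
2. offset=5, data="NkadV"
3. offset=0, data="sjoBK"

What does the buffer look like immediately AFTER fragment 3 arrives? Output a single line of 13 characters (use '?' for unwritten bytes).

Fragment 1: offset=10 data="AnW" -> buffer=??????????AnW
Fragment 2: offset=5 data="NkadV" -> buffer=?????NkadVAnW
Fragment 3: offset=0 data="sjoBK" -> buffer=sjoBKNkadVAnW

Answer: sjoBKNkadVAnW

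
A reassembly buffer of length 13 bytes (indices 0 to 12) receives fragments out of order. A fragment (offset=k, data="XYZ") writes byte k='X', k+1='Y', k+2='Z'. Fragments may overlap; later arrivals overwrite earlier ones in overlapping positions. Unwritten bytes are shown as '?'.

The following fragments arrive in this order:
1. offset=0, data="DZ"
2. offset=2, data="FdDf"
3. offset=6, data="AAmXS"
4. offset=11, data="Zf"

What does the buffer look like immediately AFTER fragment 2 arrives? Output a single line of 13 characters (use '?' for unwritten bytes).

Fragment 1: offset=0 data="DZ" -> buffer=DZ???????????
Fragment 2: offset=2 data="FdDf" -> buffer=DZFdDf???????

Answer: DZFdDf???????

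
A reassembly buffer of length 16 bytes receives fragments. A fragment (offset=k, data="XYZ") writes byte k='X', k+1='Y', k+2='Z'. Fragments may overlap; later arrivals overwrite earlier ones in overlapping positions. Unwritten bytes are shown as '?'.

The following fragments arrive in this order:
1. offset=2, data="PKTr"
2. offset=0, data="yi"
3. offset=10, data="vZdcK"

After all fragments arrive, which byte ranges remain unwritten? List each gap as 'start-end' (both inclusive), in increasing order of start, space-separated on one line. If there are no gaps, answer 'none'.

Answer: 6-9 15-15

Derivation:
Fragment 1: offset=2 len=4
Fragment 2: offset=0 len=2
Fragment 3: offset=10 len=5
Gaps: 6-9 15-15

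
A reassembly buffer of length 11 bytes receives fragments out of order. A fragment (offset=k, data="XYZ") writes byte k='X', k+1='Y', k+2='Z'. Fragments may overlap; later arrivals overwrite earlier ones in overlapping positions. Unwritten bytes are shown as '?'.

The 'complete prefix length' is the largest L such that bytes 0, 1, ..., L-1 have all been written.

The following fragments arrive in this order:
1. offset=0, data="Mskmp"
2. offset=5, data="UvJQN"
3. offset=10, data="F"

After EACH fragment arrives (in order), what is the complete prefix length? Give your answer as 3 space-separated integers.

Answer: 5 10 11

Derivation:
Fragment 1: offset=0 data="Mskmp" -> buffer=Mskmp?????? -> prefix_len=5
Fragment 2: offset=5 data="UvJQN" -> buffer=MskmpUvJQN? -> prefix_len=10
Fragment 3: offset=10 data="F" -> buffer=MskmpUvJQNF -> prefix_len=11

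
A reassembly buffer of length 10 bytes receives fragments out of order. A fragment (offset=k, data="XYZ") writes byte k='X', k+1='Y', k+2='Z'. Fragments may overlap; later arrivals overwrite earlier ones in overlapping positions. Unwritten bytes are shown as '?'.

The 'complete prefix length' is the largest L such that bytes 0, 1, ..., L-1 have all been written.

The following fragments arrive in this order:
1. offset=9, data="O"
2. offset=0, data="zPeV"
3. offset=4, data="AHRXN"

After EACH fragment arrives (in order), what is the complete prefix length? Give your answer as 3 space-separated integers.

Answer: 0 4 10

Derivation:
Fragment 1: offset=9 data="O" -> buffer=?????????O -> prefix_len=0
Fragment 2: offset=0 data="zPeV" -> buffer=zPeV?????O -> prefix_len=4
Fragment 3: offset=4 data="AHRXN" -> buffer=zPeVAHRXNO -> prefix_len=10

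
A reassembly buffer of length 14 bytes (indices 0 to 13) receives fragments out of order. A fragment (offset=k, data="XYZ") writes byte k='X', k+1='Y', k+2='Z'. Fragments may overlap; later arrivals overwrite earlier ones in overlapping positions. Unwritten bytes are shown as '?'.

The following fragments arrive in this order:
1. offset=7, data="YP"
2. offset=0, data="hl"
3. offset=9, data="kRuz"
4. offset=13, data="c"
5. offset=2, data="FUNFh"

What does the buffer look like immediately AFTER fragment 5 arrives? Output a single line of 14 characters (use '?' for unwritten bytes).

Fragment 1: offset=7 data="YP" -> buffer=???????YP?????
Fragment 2: offset=0 data="hl" -> buffer=hl?????YP?????
Fragment 3: offset=9 data="kRuz" -> buffer=hl?????YPkRuz?
Fragment 4: offset=13 data="c" -> buffer=hl?????YPkRuzc
Fragment 5: offset=2 data="FUNFh" -> buffer=hlFUNFhYPkRuzc

Answer: hlFUNFhYPkRuzc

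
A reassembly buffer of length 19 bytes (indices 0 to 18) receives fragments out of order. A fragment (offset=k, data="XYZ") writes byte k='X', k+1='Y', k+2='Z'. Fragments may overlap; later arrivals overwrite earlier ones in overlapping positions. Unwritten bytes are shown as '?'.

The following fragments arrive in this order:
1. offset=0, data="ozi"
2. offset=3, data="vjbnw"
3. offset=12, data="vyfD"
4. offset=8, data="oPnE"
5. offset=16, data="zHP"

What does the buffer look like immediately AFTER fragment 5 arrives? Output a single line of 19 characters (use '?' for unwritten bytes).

Answer: ozivjbnwoPnEvyfDzHP

Derivation:
Fragment 1: offset=0 data="ozi" -> buffer=ozi????????????????
Fragment 2: offset=3 data="vjbnw" -> buffer=ozivjbnw???????????
Fragment 3: offset=12 data="vyfD" -> buffer=ozivjbnw????vyfD???
Fragment 4: offset=8 data="oPnE" -> buffer=ozivjbnwoPnEvyfD???
Fragment 5: offset=16 data="zHP" -> buffer=ozivjbnwoPnEvyfDzHP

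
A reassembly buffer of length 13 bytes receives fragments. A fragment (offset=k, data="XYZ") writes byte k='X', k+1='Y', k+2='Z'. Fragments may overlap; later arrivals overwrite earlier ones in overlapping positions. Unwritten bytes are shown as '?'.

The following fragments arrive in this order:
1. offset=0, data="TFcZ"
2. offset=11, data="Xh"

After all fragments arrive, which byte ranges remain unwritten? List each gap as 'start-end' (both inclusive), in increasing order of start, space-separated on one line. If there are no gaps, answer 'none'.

Fragment 1: offset=0 len=4
Fragment 2: offset=11 len=2
Gaps: 4-10

Answer: 4-10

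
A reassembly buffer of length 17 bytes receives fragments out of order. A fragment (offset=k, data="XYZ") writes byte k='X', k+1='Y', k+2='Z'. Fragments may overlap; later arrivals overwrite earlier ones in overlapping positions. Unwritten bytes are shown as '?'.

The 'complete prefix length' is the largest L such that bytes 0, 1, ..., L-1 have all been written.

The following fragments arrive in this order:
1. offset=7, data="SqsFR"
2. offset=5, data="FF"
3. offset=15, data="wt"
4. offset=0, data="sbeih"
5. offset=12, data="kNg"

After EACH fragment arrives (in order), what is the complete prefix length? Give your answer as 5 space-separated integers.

Answer: 0 0 0 12 17

Derivation:
Fragment 1: offset=7 data="SqsFR" -> buffer=???????SqsFR????? -> prefix_len=0
Fragment 2: offset=5 data="FF" -> buffer=?????FFSqsFR????? -> prefix_len=0
Fragment 3: offset=15 data="wt" -> buffer=?????FFSqsFR???wt -> prefix_len=0
Fragment 4: offset=0 data="sbeih" -> buffer=sbeihFFSqsFR???wt -> prefix_len=12
Fragment 5: offset=12 data="kNg" -> buffer=sbeihFFSqsFRkNgwt -> prefix_len=17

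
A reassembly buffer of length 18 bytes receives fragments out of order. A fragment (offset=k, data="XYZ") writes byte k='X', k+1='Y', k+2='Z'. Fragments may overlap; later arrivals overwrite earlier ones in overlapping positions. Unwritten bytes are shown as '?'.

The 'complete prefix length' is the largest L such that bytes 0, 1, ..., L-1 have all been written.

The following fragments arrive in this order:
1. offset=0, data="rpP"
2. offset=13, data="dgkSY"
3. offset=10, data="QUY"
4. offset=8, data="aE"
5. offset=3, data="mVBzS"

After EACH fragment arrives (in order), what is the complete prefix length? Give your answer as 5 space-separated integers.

Answer: 3 3 3 3 18

Derivation:
Fragment 1: offset=0 data="rpP" -> buffer=rpP??????????????? -> prefix_len=3
Fragment 2: offset=13 data="dgkSY" -> buffer=rpP??????????dgkSY -> prefix_len=3
Fragment 3: offset=10 data="QUY" -> buffer=rpP???????QUYdgkSY -> prefix_len=3
Fragment 4: offset=8 data="aE" -> buffer=rpP?????aEQUYdgkSY -> prefix_len=3
Fragment 5: offset=3 data="mVBzS" -> buffer=rpPmVBzSaEQUYdgkSY -> prefix_len=18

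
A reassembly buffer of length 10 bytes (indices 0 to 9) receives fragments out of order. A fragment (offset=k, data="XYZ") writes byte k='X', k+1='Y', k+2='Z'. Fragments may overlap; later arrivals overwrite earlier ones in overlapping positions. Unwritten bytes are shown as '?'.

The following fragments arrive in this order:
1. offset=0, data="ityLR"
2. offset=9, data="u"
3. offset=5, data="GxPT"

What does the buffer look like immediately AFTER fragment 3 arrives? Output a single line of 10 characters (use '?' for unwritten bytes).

Answer: ityLRGxPTu

Derivation:
Fragment 1: offset=0 data="ityLR" -> buffer=ityLR?????
Fragment 2: offset=9 data="u" -> buffer=ityLR????u
Fragment 3: offset=5 data="GxPT" -> buffer=ityLRGxPTu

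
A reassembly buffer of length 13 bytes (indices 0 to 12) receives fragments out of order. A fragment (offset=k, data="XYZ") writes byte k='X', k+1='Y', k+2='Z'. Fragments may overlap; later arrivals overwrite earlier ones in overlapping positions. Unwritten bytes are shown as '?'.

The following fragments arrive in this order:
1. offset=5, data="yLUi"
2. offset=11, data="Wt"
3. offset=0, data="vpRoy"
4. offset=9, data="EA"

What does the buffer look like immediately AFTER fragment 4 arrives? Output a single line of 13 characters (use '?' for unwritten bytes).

Answer: vpRoyyLUiEAWt

Derivation:
Fragment 1: offset=5 data="yLUi" -> buffer=?????yLUi????
Fragment 2: offset=11 data="Wt" -> buffer=?????yLUi??Wt
Fragment 3: offset=0 data="vpRoy" -> buffer=vpRoyyLUi??Wt
Fragment 4: offset=9 data="EA" -> buffer=vpRoyyLUiEAWt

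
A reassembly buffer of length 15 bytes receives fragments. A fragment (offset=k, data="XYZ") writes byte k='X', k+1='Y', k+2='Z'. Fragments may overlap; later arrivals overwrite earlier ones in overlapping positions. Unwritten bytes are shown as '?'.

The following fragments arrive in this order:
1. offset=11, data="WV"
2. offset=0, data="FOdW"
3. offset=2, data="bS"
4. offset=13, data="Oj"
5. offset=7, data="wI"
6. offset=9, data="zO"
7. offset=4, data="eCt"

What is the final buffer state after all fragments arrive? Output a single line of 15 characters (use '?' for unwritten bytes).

Fragment 1: offset=11 data="WV" -> buffer=???????????WV??
Fragment 2: offset=0 data="FOdW" -> buffer=FOdW???????WV??
Fragment 3: offset=2 data="bS" -> buffer=FObS???????WV??
Fragment 4: offset=13 data="Oj" -> buffer=FObS???????WVOj
Fragment 5: offset=7 data="wI" -> buffer=FObS???wI??WVOj
Fragment 6: offset=9 data="zO" -> buffer=FObS???wIzOWVOj
Fragment 7: offset=4 data="eCt" -> buffer=FObSeCtwIzOWVOj

Answer: FObSeCtwIzOWVOj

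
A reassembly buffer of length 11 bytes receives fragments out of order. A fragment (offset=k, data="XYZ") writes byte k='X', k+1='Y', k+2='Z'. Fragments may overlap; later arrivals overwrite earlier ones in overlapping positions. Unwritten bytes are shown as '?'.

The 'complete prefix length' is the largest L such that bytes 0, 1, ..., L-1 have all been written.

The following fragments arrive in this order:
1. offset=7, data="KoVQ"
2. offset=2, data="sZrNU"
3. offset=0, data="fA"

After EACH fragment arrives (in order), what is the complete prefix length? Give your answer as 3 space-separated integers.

Answer: 0 0 11

Derivation:
Fragment 1: offset=7 data="KoVQ" -> buffer=???????KoVQ -> prefix_len=0
Fragment 2: offset=2 data="sZrNU" -> buffer=??sZrNUKoVQ -> prefix_len=0
Fragment 3: offset=0 data="fA" -> buffer=fAsZrNUKoVQ -> prefix_len=11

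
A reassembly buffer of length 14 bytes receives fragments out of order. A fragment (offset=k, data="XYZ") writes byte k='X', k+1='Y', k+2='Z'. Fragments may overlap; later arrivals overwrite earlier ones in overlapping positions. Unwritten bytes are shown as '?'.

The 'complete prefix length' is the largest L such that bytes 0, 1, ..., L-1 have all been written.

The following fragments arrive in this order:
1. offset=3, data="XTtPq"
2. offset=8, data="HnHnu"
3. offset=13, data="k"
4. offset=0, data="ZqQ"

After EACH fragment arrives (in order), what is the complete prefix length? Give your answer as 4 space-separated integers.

Answer: 0 0 0 14

Derivation:
Fragment 1: offset=3 data="XTtPq" -> buffer=???XTtPq?????? -> prefix_len=0
Fragment 2: offset=8 data="HnHnu" -> buffer=???XTtPqHnHnu? -> prefix_len=0
Fragment 3: offset=13 data="k" -> buffer=???XTtPqHnHnuk -> prefix_len=0
Fragment 4: offset=0 data="ZqQ" -> buffer=ZqQXTtPqHnHnuk -> prefix_len=14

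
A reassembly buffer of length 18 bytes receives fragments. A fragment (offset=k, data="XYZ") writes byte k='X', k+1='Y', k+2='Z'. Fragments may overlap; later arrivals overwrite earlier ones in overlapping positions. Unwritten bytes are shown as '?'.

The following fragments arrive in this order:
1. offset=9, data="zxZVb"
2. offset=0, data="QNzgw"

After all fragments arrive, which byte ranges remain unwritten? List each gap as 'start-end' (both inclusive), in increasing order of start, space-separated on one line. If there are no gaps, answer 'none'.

Answer: 5-8 14-17

Derivation:
Fragment 1: offset=9 len=5
Fragment 2: offset=0 len=5
Gaps: 5-8 14-17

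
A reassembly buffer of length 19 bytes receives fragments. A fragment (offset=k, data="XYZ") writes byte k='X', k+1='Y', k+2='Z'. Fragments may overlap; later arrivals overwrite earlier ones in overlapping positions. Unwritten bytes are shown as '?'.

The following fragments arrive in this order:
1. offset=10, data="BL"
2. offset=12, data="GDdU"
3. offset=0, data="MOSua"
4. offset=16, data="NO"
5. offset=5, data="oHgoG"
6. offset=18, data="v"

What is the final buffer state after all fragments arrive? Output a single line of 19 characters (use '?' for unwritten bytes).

Fragment 1: offset=10 data="BL" -> buffer=??????????BL???????
Fragment 2: offset=12 data="GDdU" -> buffer=??????????BLGDdU???
Fragment 3: offset=0 data="MOSua" -> buffer=MOSua?????BLGDdU???
Fragment 4: offset=16 data="NO" -> buffer=MOSua?????BLGDdUNO?
Fragment 5: offset=5 data="oHgoG" -> buffer=MOSuaoHgoGBLGDdUNO?
Fragment 6: offset=18 data="v" -> buffer=MOSuaoHgoGBLGDdUNOv

Answer: MOSuaoHgoGBLGDdUNOv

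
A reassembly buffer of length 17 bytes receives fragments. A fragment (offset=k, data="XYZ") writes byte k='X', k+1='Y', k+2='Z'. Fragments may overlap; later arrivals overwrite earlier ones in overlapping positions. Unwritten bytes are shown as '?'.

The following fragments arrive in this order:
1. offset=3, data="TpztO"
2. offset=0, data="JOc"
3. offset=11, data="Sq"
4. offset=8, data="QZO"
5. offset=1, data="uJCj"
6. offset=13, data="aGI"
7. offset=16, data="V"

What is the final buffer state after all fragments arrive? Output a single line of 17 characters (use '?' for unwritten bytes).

Answer: JuJCjztOQZOSqaGIV

Derivation:
Fragment 1: offset=3 data="TpztO" -> buffer=???TpztO?????????
Fragment 2: offset=0 data="JOc" -> buffer=JOcTpztO?????????
Fragment 3: offset=11 data="Sq" -> buffer=JOcTpztO???Sq????
Fragment 4: offset=8 data="QZO" -> buffer=JOcTpztOQZOSq????
Fragment 5: offset=1 data="uJCj" -> buffer=JuJCjztOQZOSq????
Fragment 6: offset=13 data="aGI" -> buffer=JuJCjztOQZOSqaGI?
Fragment 7: offset=16 data="V" -> buffer=JuJCjztOQZOSqaGIV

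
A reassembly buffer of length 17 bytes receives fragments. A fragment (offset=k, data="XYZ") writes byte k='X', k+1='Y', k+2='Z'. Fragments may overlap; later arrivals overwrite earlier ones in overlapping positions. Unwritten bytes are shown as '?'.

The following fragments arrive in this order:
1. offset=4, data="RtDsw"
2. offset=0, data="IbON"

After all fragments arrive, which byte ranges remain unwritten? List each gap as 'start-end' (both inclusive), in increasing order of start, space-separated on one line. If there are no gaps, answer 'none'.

Answer: 9-16

Derivation:
Fragment 1: offset=4 len=5
Fragment 2: offset=0 len=4
Gaps: 9-16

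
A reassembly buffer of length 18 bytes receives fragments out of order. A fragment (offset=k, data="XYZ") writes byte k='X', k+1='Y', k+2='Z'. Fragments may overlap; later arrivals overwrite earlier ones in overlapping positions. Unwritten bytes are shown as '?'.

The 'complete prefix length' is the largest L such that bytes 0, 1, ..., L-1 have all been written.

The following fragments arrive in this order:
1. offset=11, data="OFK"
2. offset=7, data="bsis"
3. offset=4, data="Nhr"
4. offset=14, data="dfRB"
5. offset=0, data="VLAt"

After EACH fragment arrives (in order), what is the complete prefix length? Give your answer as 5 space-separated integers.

Fragment 1: offset=11 data="OFK" -> buffer=???????????OFK???? -> prefix_len=0
Fragment 2: offset=7 data="bsis" -> buffer=???????bsisOFK???? -> prefix_len=0
Fragment 3: offset=4 data="Nhr" -> buffer=????NhrbsisOFK???? -> prefix_len=0
Fragment 4: offset=14 data="dfRB" -> buffer=????NhrbsisOFKdfRB -> prefix_len=0
Fragment 5: offset=0 data="VLAt" -> buffer=VLAtNhrbsisOFKdfRB -> prefix_len=18

Answer: 0 0 0 0 18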